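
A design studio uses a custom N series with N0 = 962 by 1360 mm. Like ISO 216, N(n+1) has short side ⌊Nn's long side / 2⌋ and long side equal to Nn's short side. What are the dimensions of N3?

340 × 481 mm

N1: ⌊1360/2⌋ × 962 = 680 × 962 mm
N2: ⌊962/2⌋ × 680 = 481 × 680 mm
N3: ⌊680/2⌋ × 481 = 340 × 481 mm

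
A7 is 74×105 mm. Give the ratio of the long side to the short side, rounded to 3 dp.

1.419

105 / 74 = 1.419
ISO 216 targets √2 ≈ 1.414; the +0.005 deviation is from mm rounding.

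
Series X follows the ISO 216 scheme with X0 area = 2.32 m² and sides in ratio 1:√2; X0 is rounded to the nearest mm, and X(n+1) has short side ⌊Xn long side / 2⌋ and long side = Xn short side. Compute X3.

Let X0's short side be w mm. w · w√2 = 2.32 m² = 2,320,000 mm², so w ≈ 1280.8 mm and w√2 ≈ 1811.3 mm → X0 = 1281 × 1811 mm.
X1: ⌊1811/2⌋ × 1281 = 905 × 1281 mm
X2: ⌊1281/2⌋ × 905 = 640 × 905 mm
X3: ⌊905/2⌋ × 640 = 452 × 640 mm

452 × 640 mm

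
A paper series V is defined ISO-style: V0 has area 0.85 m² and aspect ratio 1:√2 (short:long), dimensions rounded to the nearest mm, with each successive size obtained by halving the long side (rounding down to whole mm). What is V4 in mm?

193 × 274 mm

Let V0's short side be w mm. w · w√2 = 0.85 m² = 850,000 mm², so w ≈ 775.3 mm and w√2 ≈ 1096.4 mm → V0 = 775 × 1096 mm.
V1: ⌊1096/2⌋ × 775 = 548 × 775 mm
V2: ⌊775/2⌋ × 548 = 387 × 548 mm
V3: ⌊548/2⌋ × 387 = 274 × 387 mm
V4: ⌊387/2⌋ × 274 = 193 × 274 mm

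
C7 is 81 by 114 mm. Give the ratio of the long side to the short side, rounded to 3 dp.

114 / 81 = 1.407
ISO 216 targets √2 ≈ 1.414; the -0.007 deviation is from mm rounding.

1.407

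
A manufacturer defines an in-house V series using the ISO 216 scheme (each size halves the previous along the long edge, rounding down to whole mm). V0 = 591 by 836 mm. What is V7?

52 × 73 mm

V1 = 418 × 591 mm (from V0 by 1 halving).
V2: ⌊591/2⌋ × 418 = 295 × 418 mm
V3: ⌊418/2⌋ × 295 = 209 × 295 mm
V4: ⌊295/2⌋ × 209 = 147 × 209 mm
V5: ⌊209/2⌋ × 147 = 104 × 147 mm
V6: ⌊147/2⌋ × 104 = 73 × 104 mm
V7: ⌊104/2⌋ × 73 = 52 × 73 mm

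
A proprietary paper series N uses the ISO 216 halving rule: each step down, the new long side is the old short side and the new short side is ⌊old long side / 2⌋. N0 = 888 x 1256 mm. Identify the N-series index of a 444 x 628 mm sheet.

N0: 888 × 1256 mm
N1: 628 × 888 mm
N2: 444 × 628 mm
N3: 314 × 444 mm
→ matches N2.

N2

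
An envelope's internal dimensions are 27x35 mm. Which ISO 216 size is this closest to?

A10 (26 × 37 mm)

Aspect ratio 35/27 ≈ 1.296 (ISO target is √2 ≈ 1.414).
In the A-series (A0 area = 1 m²): A10 = 26 × 37 mm.
Off by 3 mm total — nearest standard size.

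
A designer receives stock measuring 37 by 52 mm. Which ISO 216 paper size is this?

A9 (37 × 52 mm)

Aspect ratio 52/37 ≈ 1.405 — close to the ISO √2 ≈ 1.414.
In the A-series (A0 area = 1 m²): A9 = 37 × 52 mm.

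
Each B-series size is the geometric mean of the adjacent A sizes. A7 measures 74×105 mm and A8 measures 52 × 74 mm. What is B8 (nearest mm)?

62 × 88 mm

Short side: √(74 · 52) = √3848 ≈ 62.0 → 62 mm
Long side: √(105 · 74) = √7770 ≈ 88.1 → 88 mm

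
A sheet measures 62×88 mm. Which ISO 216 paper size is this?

Aspect ratio 88/62 ≈ 1.419 — close to the ISO √2 ≈ 1.414.
In the B-series (B0 = 1000 × 1414 mm): B8 = 62 × 88 mm.

B8 (62 × 88 mm)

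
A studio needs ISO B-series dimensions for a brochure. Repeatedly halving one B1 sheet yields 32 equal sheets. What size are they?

B6

32 = 2^5, so 5 halving steps.
B1 → B2 → … → B6 after 5 steps.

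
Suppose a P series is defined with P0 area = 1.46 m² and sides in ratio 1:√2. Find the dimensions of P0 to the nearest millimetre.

Let the short side be w mm. Then w · w√2 = 1.46 m² = 1,460,000 mm².
w² = 1,460,000/√2, so w ≈ 1016.1 mm; long side = w√2 ≈ 1436.9 mm.

1016 × 1437 mm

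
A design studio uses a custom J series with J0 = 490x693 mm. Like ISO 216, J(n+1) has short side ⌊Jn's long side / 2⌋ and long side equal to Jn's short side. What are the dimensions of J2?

245 × 346 mm

J1: ⌊693/2⌋ × 490 = 346 × 490 mm
J2: ⌊490/2⌋ × 346 = 245 × 346 mm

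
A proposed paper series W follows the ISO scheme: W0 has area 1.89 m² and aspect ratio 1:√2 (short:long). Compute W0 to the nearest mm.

Let the short side be w mm. Then w · w√2 = 1.89 m² = 1,890,000 mm².
w² = 1,890,000/√2, so w ≈ 1156.0 mm; long side = w√2 ≈ 1634.9 mm.

1156 × 1635 mm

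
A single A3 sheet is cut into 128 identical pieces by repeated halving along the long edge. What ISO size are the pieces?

A10

128 = 2^7, so 7 halving steps.
A3 → A4 → … → A10 after 7 steps.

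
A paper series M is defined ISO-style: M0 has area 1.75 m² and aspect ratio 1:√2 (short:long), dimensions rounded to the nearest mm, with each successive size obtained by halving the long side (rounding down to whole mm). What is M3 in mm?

393 × 556 mm

Let M0's short side be w mm. w · w√2 = 1.75 m² = 1,750,000 mm², so w ≈ 1112.4 mm and w√2 ≈ 1573.2 mm → M0 = 1112 × 1573 mm.
M1: ⌊1573/2⌋ × 1112 = 786 × 1112 mm
M2: ⌊1112/2⌋ × 786 = 556 × 786 mm
M3: ⌊786/2⌋ × 556 = 393 × 556 mm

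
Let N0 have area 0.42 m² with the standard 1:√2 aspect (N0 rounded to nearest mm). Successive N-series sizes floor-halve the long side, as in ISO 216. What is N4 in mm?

Let N0's short side be w mm. w · w√2 = 0.42 m² = 420,000 mm², so w ≈ 545.0 mm and w√2 ≈ 770.7 mm → N0 = 545 × 771 mm.
N1: ⌊771/2⌋ × 545 = 385 × 545 mm
N2: ⌊545/2⌋ × 385 = 272 × 385 mm
N3: ⌊385/2⌋ × 272 = 192 × 272 mm
N4: ⌊272/2⌋ × 192 = 136 × 192 mm

136 × 192 mm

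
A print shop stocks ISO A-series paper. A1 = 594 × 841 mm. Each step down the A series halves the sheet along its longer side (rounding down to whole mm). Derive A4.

210 × 297 mm

A2: ⌊841/2⌋ × 594 = 420 × 594 mm
A3: ⌊594/2⌋ × 420 = 297 × 420 mm
A4: ⌊420/2⌋ × 297 = 210 × 297 mm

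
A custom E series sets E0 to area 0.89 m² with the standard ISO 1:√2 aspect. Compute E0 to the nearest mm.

793 × 1122 mm

Let the short side be w mm. Then w · w√2 = 0.89 m² = 890,000 mm².
w² = 890,000/√2, so w ≈ 793.3 mm; long side = w√2 ≈ 1121.9 mm.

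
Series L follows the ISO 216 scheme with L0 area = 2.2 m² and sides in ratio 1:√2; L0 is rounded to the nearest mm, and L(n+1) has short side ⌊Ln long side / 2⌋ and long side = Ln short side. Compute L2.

Let L0's short side be w mm. w · w√2 = 2.2 m² = 2,200,000 mm², so w ≈ 1247.3 mm and w√2 ≈ 1763.9 mm → L0 = 1247 × 1764 mm.
L1: ⌊1764/2⌋ × 1247 = 882 × 1247 mm
L2: ⌊1247/2⌋ × 882 = 623 × 882 mm

623 × 882 mm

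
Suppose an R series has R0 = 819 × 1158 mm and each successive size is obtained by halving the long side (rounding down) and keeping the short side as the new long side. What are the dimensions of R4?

204 × 289 mm

R1: ⌊1158/2⌋ × 819 = 579 × 819 mm
R2: ⌊819/2⌋ × 579 = 409 × 579 mm
R3: ⌊579/2⌋ × 409 = 289 × 409 mm
R4: ⌊409/2⌋ × 289 = 204 × 289 mm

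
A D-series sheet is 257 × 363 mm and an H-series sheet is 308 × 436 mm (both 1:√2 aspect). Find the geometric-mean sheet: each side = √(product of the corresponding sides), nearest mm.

Short side: √(257 · 308) = √79156 ≈ 281.3 → 281 mm
Long side: √(363 · 436) = √158268 ≈ 397.8 → 398 mm

281 × 398 mm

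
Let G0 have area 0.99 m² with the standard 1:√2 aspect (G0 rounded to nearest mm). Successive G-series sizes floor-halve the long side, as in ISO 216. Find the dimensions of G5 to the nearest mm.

Let G0's short side be w mm. w · w√2 = 0.99 m² = 990,000 mm², so w ≈ 836.7 mm and w√2 ≈ 1183.2 mm → G0 = 837 × 1183 mm.
G1: ⌊1183/2⌋ × 837 = 591 × 837 mm
G2: ⌊837/2⌋ × 591 = 418 × 591 mm
G3: ⌊591/2⌋ × 418 = 295 × 418 mm
G4: ⌊418/2⌋ × 295 = 209 × 295 mm
G5: ⌊295/2⌋ × 209 = 147 × 209 mm

147 × 209 mm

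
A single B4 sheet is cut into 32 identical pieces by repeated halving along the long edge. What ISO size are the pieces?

B9

32 = 2^5, so 5 halving steps.
B4 → B5 → … → B9 after 5 steps.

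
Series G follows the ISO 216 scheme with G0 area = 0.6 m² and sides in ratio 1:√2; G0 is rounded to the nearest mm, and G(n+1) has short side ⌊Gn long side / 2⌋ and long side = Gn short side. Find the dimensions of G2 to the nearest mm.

Let G0's short side be w mm. w · w√2 = 0.6 m² = 600,000 mm², so w ≈ 651.4 mm and w√2 ≈ 921.2 mm → G0 = 651 × 921 mm.
G1: ⌊921/2⌋ × 651 = 460 × 651 mm
G2: ⌊651/2⌋ × 460 = 325 × 460 mm

325 × 460 mm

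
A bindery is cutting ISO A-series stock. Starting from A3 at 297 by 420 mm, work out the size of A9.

37 × 52 mm

A4: ⌊420/2⌋ × 297 = 210 × 297 mm
A5: ⌊297/2⌋ × 210 = 148 × 210 mm
A6: ⌊210/2⌋ × 148 = 105 × 148 mm
A7: ⌊148/2⌋ × 105 = 74 × 105 mm
A8: ⌊105/2⌋ × 74 = 52 × 74 mm
A9: ⌊74/2⌋ × 52 = 37 × 52 mm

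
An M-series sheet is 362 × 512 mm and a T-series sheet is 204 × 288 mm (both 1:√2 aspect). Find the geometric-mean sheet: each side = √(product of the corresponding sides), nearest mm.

Short side: √(362 · 204) = √73848 ≈ 271.7 → 272 mm
Long side: √(512 · 288) = √147456 ≈ 384.0 → 384 mm

272 × 384 mm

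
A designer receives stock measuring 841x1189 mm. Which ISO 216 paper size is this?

Aspect ratio 1189/841 ≈ 1.414 — close to the ISO √2 ≈ 1.414.
In the A-series (A0 area = 1 m²): A0 = 841 × 1189 mm.

A0 (841 × 1189 mm)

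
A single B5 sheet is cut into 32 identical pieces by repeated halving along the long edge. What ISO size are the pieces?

32 = 2^5, so 5 halving steps.
B5 → B6 → … → B10 after 5 steps.

B10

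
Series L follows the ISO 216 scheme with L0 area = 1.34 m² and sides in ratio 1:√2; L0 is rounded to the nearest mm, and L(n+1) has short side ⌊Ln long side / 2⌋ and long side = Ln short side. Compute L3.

344 × 486 mm

Let L0's short side be w mm. w · w√2 = 1.34 m² = 1,340,000 mm², so w ≈ 973.4 mm and w√2 ≈ 1376.6 mm → L0 = 973 × 1377 mm.
L1: ⌊1377/2⌋ × 973 = 688 × 973 mm
L2: ⌊973/2⌋ × 688 = 486 × 688 mm
L3: ⌊688/2⌋ × 486 = 344 × 486 mm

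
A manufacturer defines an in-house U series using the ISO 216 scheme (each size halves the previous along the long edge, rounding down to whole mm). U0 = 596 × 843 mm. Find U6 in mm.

U1 = 421 × 596 mm (from U0 by 1 halving).
U2: ⌊596/2⌋ × 421 = 298 × 421 mm
U3: ⌊421/2⌋ × 298 = 210 × 298 mm
U4: ⌊298/2⌋ × 210 = 149 × 210 mm
U5: ⌊210/2⌋ × 149 = 105 × 149 mm
U6: ⌊149/2⌋ × 105 = 74 × 105 mm

74 × 105 mm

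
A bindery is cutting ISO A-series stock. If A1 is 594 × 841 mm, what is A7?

A2: ⌊841/2⌋ × 594 = 420 × 594 mm
A3: ⌊594/2⌋ × 420 = 297 × 420 mm
A4: ⌊420/2⌋ × 297 = 210 × 297 mm
A5: ⌊297/2⌋ × 210 = 148 × 210 mm
A6: ⌊210/2⌋ × 148 = 105 × 148 mm
A7: ⌊148/2⌋ × 105 = 74 × 105 mm

74 × 105 mm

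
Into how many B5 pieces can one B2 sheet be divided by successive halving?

Each ISO step halves the sheet: 1 × B2 → 2 × B3 → 4 × B4 → 8 × B5
From B2 to B5 is 3 halving steps: 2^3 = 8.

8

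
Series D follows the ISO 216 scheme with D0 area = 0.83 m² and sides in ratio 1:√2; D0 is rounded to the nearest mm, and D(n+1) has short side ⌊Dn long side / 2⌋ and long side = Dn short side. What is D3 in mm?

270 × 383 mm

Let D0's short side be w mm. w · w√2 = 0.83 m² = 830,000 mm², so w ≈ 766.1 mm and w√2 ≈ 1083.4 mm → D0 = 766 × 1083 mm.
D1: ⌊1083/2⌋ × 766 = 541 × 766 mm
D2: ⌊766/2⌋ × 541 = 383 × 541 mm
D3: ⌊541/2⌋ × 383 = 270 × 383 mm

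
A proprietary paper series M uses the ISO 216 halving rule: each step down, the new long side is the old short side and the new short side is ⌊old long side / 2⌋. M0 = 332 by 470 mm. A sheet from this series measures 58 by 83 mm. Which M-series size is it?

M0: 332 × 470 mm
M1: 235 × 332 mm
M2: 166 × 235 mm
M3: 117 × 166 mm
M4: 83 × 117 mm
M5: 58 × 83 mm
M6: 41 × 58 mm
→ matches M5.

M5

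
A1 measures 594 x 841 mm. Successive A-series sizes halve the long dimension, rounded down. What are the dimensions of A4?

210 × 297 mm

A2: ⌊841/2⌋ × 594 = 420 × 594 mm
A3: ⌊594/2⌋ × 420 = 297 × 420 mm
A4: ⌊420/2⌋ × 297 = 210 × 297 mm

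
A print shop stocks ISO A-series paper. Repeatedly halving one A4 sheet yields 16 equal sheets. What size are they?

A8

16 = 2^4, so 4 halving steps.
A4 → A5 → … → A8 after 4 steps.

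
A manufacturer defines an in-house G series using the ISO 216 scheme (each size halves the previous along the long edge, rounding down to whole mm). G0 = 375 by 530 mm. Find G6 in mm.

G1 = 265 × 375 mm (from G0 by 1 halving).
G2: ⌊375/2⌋ × 265 = 187 × 265 mm
G3: ⌊265/2⌋ × 187 = 132 × 187 mm
G4: ⌊187/2⌋ × 132 = 93 × 132 mm
G5: ⌊132/2⌋ × 93 = 66 × 93 mm
G6: ⌊93/2⌋ × 66 = 46 × 66 mm

46 × 66 mm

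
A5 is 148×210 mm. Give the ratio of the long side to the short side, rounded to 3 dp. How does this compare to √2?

1.419

210 / 148 = 1.419
ISO 216 targets √2 ≈ 1.414; the +0.005 deviation is from mm rounding.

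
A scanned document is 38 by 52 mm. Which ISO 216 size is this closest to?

Aspect ratio 52/38 ≈ 1.368 (ISO target is √2 ≈ 1.414).
In the A-series (A0 area = 1 m²): A9 = 37 × 52 mm.
Off by 1 mm total — nearest standard size.

A9 (37 × 52 mm)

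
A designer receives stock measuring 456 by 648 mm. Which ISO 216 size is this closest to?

C2 (458 × 648 mm)

Aspect ratio 648/456 ≈ 1.421 — close to the ISO √2 ≈ 1.414.
In the C-series (envelope sizes, between A and B): C2 = 458 × 648 mm.
Off by 2 mm total — nearest standard size.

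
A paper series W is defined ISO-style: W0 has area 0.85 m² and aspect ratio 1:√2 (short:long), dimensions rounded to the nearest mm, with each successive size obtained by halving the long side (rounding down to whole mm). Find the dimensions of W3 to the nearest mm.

Let W0's short side be w mm. w · w√2 = 0.85 m² = 850,000 mm², so w ≈ 775.3 mm and w√2 ≈ 1096.4 mm → W0 = 775 × 1096 mm.
W1: ⌊1096/2⌋ × 775 = 548 × 775 mm
W2: ⌊775/2⌋ × 548 = 387 × 548 mm
W3: ⌊548/2⌋ × 387 = 274 × 387 mm

274 × 387 mm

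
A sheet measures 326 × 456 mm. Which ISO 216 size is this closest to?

Aspect ratio 456/326 ≈ 1.399 (ISO target is √2 ≈ 1.414).
In the C-series (envelope sizes, between A and B): C3 = 324 × 458 mm.
Off by 4 mm total — nearest standard size.

C3 (324 × 458 mm)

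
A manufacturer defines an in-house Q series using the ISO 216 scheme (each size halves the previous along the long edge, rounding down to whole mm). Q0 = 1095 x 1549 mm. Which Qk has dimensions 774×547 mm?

Q0: 1095 × 1549 mm
Q1: 774 × 1095 mm
Q2: 547 × 774 mm
Q3: 387 × 547 mm
→ matches Q2.

Q2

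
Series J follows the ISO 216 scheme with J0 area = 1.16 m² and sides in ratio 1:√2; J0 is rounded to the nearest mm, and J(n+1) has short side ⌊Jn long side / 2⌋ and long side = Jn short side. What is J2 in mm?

Let J0's short side be w mm. w · w√2 = 1.16 m² = 1,160,000 mm², so w ≈ 905.7 mm and w√2 ≈ 1280.8 mm → J0 = 906 × 1281 mm.
J1: ⌊1281/2⌋ × 906 = 640 × 906 mm
J2: ⌊906/2⌋ × 640 = 453 × 640 mm

453 × 640 mm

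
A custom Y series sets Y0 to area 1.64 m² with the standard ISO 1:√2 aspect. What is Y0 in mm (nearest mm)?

1077 × 1523 mm

Let the short side be w mm. Then w · w√2 = 1.64 m² = 1,640,000 mm².
w² = 1,640,000/√2, so w ≈ 1076.9 mm; long side = w√2 ≈ 1522.9 mm.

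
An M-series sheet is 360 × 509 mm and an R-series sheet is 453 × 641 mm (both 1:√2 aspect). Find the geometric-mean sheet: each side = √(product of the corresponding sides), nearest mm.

404 × 571 mm

Short side: √(360 · 453) = √163080 ≈ 403.8 → 404 mm
Long side: √(509 · 641) = √326269 ≈ 571.2 → 571 mm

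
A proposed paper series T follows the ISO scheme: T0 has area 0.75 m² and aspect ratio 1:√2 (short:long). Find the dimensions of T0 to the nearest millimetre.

Let the short side be w mm. Then w · w√2 = 0.75 m² = 750,000 mm².
w² = 750,000/√2, so w ≈ 728.2 mm; long side = w√2 ≈ 1029.9 mm.

728 × 1030 mm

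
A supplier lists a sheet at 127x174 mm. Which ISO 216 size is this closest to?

Aspect ratio 174/127 ≈ 1.370 (ISO target is √2 ≈ 1.414).
In the B-series (B0 = 1000 × 1414 mm): B6 = 125 × 176 mm.
Off by 4 mm total — nearest standard size.

B6 (125 × 176 mm)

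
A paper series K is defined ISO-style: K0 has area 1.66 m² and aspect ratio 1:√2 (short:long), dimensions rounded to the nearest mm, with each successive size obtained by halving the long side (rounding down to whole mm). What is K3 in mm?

383 × 541 mm

Let K0's short side be w mm. w · w√2 = 1.66 m² = 1,660,000 mm², so w ≈ 1083.4 mm and w√2 ≈ 1532.2 mm → K0 = 1083 × 1532 mm.
K1: ⌊1532/2⌋ × 1083 = 766 × 1083 mm
K2: ⌊1083/2⌋ × 766 = 541 × 766 mm
K3: ⌊766/2⌋ × 541 = 383 × 541 mm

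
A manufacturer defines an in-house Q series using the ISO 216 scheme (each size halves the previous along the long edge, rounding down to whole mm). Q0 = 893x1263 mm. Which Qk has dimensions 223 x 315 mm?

Q0: 893 × 1263 mm
Q1: 631 × 893 mm
Q2: 446 × 631 mm
Q3: 315 × 446 mm
Q4: 223 × 315 mm
Q5: 157 × 223 mm
→ matches Q4.

Q4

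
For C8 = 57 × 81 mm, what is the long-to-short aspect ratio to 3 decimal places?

1.421

81 / 57 = 1.421
ISO 216 targets √2 ≈ 1.414; the +0.007 deviation is from mm rounding.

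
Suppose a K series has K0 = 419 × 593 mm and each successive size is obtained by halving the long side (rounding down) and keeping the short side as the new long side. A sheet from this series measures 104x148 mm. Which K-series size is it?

K4

K0: 419 × 593 mm
K1: 296 × 419 mm
K2: 209 × 296 mm
K3: 148 × 209 mm
K4: 104 × 148 mm
K5: 74 × 104 mm
→ matches K4.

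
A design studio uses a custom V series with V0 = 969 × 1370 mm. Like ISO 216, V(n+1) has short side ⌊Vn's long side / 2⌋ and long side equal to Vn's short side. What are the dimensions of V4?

V1 = 685 × 969 mm (from V0 by 1 halving).
V2: ⌊969/2⌋ × 685 = 484 × 685 mm
V3: ⌊685/2⌋ × 484 = 342 × 484 mm
V4: ⌊484/2⌋ × 342 = 242 × 342 mm

242 × 342 mm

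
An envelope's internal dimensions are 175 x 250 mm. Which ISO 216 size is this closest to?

Aspect ratio 250/175 ≈ 1.429 — close to the ISO √2 ≈ 1.414.
In the B-series (B0 = 1000 × 1414 mm): B5 = 176 × 250 mm.
Off by 1 mm total — nearest standard size.

B5 (176 × 250 mm)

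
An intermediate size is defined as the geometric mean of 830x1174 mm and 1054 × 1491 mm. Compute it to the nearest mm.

Short side: √(830 · 1054) = √874820 ≈ 935.3 → 935 mm
Long side: √(1174 · 1491) = √1750434 ≈ 1323.0 → 1323 mm

935 × 1323 mm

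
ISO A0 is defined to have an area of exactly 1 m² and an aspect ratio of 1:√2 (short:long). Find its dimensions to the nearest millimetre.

Let the short side be w mm. Then the long side is w√2 and w · w√2 = 10⁶ mm².
w² = 10⁶/√2, so w = 1000 / 2^(1/4) ≈ 840.9 mm; long side = 1000 · 2^(1/4) ≈ 1189.2 mm.

841 × 1189 mm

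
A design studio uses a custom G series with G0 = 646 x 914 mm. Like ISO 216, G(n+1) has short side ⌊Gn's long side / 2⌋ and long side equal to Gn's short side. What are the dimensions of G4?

G1: ⌊914/2⌋ × 646 = 457 × 646 mm
G2: ⌊646/2⌋ × 457 = 323 × 457 mm
G3: ⌊457/2⌋ × 323 = 228 × 323 mm
G4: ⌊323/2⌋ × 228 = 161 × 228 mm

161 × 228 mm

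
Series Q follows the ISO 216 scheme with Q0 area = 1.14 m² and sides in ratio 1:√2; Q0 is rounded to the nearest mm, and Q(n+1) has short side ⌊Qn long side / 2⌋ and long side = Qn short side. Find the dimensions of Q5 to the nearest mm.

158 × 224 mm

Let Q0's short side be w mm. w · w√2 = 1.14 m² = 1,140,000 mm², so w ≈ 897.8 mm and w√2 ≈ 1269.7 mm → Q0 = 898 × 1270 mm.
Q1: ⌊1270/2⌋ × 898 = 635 × 898 mm
Q2: ⌊898/2⌋ × 635 = 449 × 635 mm
Q3: ⌊635/2⌋ × 449 = 317 × 449 mm
Q4: ⌊449/2⌋ × 317 = 224 × 317 mm
Q5: ⌊317/2⌋ × 224 = 158 × 224 mm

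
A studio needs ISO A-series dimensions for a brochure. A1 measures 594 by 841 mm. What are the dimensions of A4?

210 × 297 mm

A2: ⌊841/2⌋ × 594 = 420 × 594 mm
A3: ⌊594/2⌋ × 420 = 297 × 420 mm
A4: ⌊420/2⌋ × 297 = 210 × 297 mm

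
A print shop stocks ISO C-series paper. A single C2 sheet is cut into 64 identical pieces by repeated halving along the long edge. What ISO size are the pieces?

64 = 2^6, so 6 halving steps.
C2 → C3 → … → C8 after 6 steps.

C8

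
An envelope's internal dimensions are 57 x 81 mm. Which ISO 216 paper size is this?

Aspect ratio 81/57 ≈ 1.421 — close to the ISO √2 ≈ 1.414.
In the C-series (envelope sizes, between A and B): C8 = 57 × 81 mm.

C8 (57 × 81 mm)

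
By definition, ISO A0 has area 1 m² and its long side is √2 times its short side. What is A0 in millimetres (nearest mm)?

Let the short side be w mm. Then the long side is w√2 and w · w√2 = 10⁶ mm².
w² = 10⁶/√2, so w = 1000 / 2^(1/4) ≈ 840.9 mm; long side = 1000 · 2^(1/4) ≈ 1189.2 mm.

841 × 1189 mm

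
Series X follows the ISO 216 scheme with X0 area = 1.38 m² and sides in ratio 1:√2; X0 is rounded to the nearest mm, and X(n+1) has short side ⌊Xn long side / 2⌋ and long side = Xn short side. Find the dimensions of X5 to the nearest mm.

Let X0's short side be w mm. w · w√2 = 1.38 m² = 1,380,000 mm², so w ≈ 987.8 mm and w√2 ≈ 1397.0 mm → X0 = 988 × 1397 mm.
X1: ⌊1397/2⌋ × 988 = 698 × 988 mm
X2: ⌊988/2⌋ × 698 = 494 × 698 mm
X3: ⌊698/2⌋ × 494 = 349 × 494 mm
X4: ⌊494/2⌋ × 349 = 247 × 349 mm
X5: ⌊349/2⌋ × 247 = 174 × 247 mm

174 × 247 mm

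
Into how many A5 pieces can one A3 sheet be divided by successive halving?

Each ISO step halves the sheet: 1 × A3 → 2 × A4 → 4 × A5
From A3 to A5 is 2 halving steps: 2^2 = 4.

4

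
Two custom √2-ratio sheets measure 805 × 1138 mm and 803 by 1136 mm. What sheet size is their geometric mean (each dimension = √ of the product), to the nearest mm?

804 × 1137 mm

Short side: √(805 · 803) = √646415 ≈ 804.0 → 804 mm
Long side: √(1138 · 1136) = √1292768 ≈ 1137.0 → 1137 mm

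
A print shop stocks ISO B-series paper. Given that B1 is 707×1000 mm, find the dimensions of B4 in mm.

250 × 353 mm

B2: ⌊1000/2⌋ × 707 = 500 × 707 mm
B3: ⌊707/2⌋ × 500 = 353 × 500 mm
B4: ⌊500/2⌋ × 353 = 250 × 353 mm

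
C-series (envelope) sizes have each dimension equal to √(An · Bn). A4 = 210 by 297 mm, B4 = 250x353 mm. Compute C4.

Short side: √(210 · 250) = √52500 ≈ 229.1 → 229 mm
Long side: √(297 · 353) = √104841 ≈ 323.8 → 324 mm

229 × 324 mm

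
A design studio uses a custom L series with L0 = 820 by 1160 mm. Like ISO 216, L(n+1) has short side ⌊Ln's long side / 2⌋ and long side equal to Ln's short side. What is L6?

102 × 145 mm

L1: ⌊1160/2⌋ × 820 = 580 × 820 mm
L2: ⌊820/2⌋ × 580 = 410 × 580 mm
L3: ⌊580/2⌋ × 410 = 290 × 410 mm
L4: ⌊410/2⌋ × 290 = 205 × 290 mm
L5: ⌊290/2⌋ × 205 = 145 × 205 mm
L6: ⌊205/2⌋ × 145 = 102 × 145 mm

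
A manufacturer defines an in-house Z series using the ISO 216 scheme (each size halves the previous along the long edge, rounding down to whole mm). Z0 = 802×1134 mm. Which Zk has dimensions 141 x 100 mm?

Z6

Z0: 802 × 1134 mm
Z1: 567 × 802 mm
Z2: 401 × 567 mm
Z3: 283 × 401 mm
Z4: 200 × 283 mm
Z5: 141 × 200 mm
Z6: 100 × 141 mm
Z7: 70 × 100 mm
→ matches Z6.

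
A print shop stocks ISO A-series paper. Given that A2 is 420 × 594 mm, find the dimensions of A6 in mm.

A3: ⌊594/2⌋ × 420 = 297 × 420 mm
A4: ⌊420/2⌋ × 297 = 210 × 297 mm
A5: ⌊297/2⌋ × 210 = 148 × 210 mm
A6: ⌊210/2⌋ × 148 = 105 × 148 mm

105 × 148 mm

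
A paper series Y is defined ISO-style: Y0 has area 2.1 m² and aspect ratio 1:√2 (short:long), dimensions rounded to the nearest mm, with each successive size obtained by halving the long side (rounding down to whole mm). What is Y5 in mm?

215 × 304 mm

Let Y0's short side be w mm. w · w√2 = 2.1 m² = 2,100,000 mm², so w ≈ 1218.6 mm and w√2 ≈ 1723.3 mm → Y0 = 1219 × 1723 mm.
Y1: ⌊1723/2⌋ × 1219 = 861 × 1219 mm
Y2: ⌊1219/2⌋ × 861 = 609 × 861 mm
Y3: ⌊861/2⌋ × 609 = 430 × 609 mm
Y4: ⌊609/2⌋ × 430 = 304 × 430 mm
Y5: ⌊430/2⌋ × 304 = 215 × 304 mm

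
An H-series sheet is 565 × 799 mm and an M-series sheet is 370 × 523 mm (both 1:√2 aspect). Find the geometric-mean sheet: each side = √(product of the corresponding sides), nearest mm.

Short side: √(565 · 370) = √209050 ≈ 457.2 → 457 mm
Long side: √(799 · 523) = √417877 ≈ 646.4 → 646 mm

457 × 646 mm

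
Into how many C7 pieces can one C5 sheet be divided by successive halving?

Each ISO step halves the sheet: 1 × C5 → 2 × C6 → 4 × C7
From C5 to C7 is 2 halving steps: 2^2 = 4.

4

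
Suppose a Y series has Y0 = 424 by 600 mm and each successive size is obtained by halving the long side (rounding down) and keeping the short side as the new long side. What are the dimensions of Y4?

Y1: ⌊600/2⌋ × 424 = 300 × 424 mm
Y2: ⌊424/2⌋ × 300 = 212 × 300 mm
Y3: ⌊300/2⌋ × 212 = 150 × 212 mm
Y4: ⌊212/2⌋ × 150 = 106 × 150 mm

106 × 150 mm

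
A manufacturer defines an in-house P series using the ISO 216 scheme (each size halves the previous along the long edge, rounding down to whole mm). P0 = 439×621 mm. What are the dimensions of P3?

155 × 219 mm

P1: ⌊621/2⌋ × 439 = 310 × 439 mm
P2: ⌊439/2⌋ × 310 = 219 × 310 mm
P3: ⌊310/2⌋ × 219 = 155 × 219 mm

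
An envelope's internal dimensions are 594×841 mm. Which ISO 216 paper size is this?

Aspect ratio 841/594 ≈ 1.416 — close to the ISO √2 ≈ 1.414.
In the A-series (A0 area = 1 m²): A1 = 594 × 841 mm.

A1 (594 × 841 mm)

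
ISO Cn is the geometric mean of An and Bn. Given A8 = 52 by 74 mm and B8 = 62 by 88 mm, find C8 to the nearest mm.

57 × 81 mm

Short side: √(52 · 62) = √3224 ≈ 56.8 → 57 mm
Long side: √(74 · 88) = √6512 ≈ 80.7 → 81 mm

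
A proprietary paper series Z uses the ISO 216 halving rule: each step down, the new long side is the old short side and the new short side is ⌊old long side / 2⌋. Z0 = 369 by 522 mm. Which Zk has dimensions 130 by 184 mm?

Z0: 369 × 522 mm
Z1: 261 × 369 mm
Z2: 184 × 261 mm
Z3: 130 × 184 mm
Z4: 92 × 130 mm
→ matches Z3.

Z3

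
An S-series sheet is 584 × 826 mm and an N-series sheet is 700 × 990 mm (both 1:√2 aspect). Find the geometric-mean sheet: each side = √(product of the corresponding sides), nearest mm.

639 × 904 mm

Short side: √(584 · 700) = √408800 ≈ 639.4 → 639 mm
Long side: √(826 · 990) = √817740 ≈ 904.3 → 904 mm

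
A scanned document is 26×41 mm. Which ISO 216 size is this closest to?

C10 (28 × 40 mm)

Aspect ratio 41/26 ≈ 1.577 (ISO target is √2 ≈ 1.414).
In the C-series (envelope sizes, between A and B): C10 = 28 × 40 mm.
Off by 3 mm total — nearest standard size.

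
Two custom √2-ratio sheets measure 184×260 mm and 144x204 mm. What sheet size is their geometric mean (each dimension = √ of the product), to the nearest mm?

163 × 230 mm

Short side: √(184 · 144) = √26496 ≈ 162.8 → 163 mm
Long side: √(260 · 204) = √53040 ≈ 230.3 → 230 mm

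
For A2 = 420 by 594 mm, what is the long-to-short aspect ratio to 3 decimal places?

594 / 420 = 1.414
Matches √2 ≈ 1.414 — the ISO 216 defining ratio.

1.414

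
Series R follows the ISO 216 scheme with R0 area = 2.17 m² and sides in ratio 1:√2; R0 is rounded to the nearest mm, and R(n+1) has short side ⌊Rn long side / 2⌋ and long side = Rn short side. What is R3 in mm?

Let R0's short side be w mm. w · w√2 = 2.17 m² = 2,170,000 mm², so w ≈ 1238.7 mm and w√2 ≈ 1751.8 mm → R0 = 1239 × 1752 mm.
R1: ⌊1752/2⌋ × 1239 = 876 × 1239 mm
R2: ⌊1239/2⌋ × 876 = 619 × 876 mm
R3: ⌊876/2⌋ × 619 = 438 × 619 mm

438 × 619 mm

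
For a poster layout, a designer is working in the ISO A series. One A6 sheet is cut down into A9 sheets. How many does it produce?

A6 = 105 × 148 mm; A9 = 37 × 52 mm.
Each halving step doubles the count; 3 steps from A6 to A9.
2^3 = 8.

8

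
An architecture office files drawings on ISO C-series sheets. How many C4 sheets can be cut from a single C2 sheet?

C2 = 458 × 648 mm; C4 = 229 × 324 mm.
Each halving step doubles the count; 2 steps from C2 to C4.
2^2 = 4.

4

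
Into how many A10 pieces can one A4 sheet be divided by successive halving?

Each ISO step halves the sheet: 1 × A4 → 2 × A5 → 4 × A6 → 8 × A7 → …
From A4 to A10 is 6 halving steps: 2^6 = 64.

64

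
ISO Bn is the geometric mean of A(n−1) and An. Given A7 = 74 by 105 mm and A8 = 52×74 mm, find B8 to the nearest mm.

Short side: √(74 · 52) = √3848 ≈ 62.0 → 62 mm
Long side: √(105 · 74) = √7770 ≈ 88.1 → 88 mm

62 × 88 mm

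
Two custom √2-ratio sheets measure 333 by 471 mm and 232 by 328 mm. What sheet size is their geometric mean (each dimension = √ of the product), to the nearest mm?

Short side: √(333 · 232) = √77256 ≈ 277.9 → 278 mm
Long side: √(471 · 328) = √154488 ≈ 393.0 → 393 mm

278 × 393 mm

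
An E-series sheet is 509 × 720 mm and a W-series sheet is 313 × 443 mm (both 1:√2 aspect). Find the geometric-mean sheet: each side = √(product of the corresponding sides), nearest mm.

399 × 565 mm

Short side: √(509 · 313) = √159317 ≈ 399.1 → 399 mm
Long side: √(720 · 443) = √318960 ≈ 564.8 → 565 mm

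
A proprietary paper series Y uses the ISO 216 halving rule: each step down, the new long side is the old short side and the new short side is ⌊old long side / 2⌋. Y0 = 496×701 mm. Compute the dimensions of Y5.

Y1 = 350 × 496 mm (from Y0 by 1 halving).
Y2: ⌊496/2⌋ × 350 = 248 × 350 mm
Y3: ⌊350/2⌋ × 248 = 175 × 248 mm
Y4: ⌊248/2⌋ × 175 = 124 × 175 mm
Y5: ⌊175/2⌋ × 124 = 87 × 124 mm

87 × 124 mm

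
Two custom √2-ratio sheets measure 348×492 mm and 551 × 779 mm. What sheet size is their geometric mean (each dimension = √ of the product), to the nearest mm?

438 × 619 mm

Short side: √(348 · 551) = √191748 ≈ 437.9 → 438 mm
Long side: √(492 · 779) = √383268 ≈ 619.1 → 619 mm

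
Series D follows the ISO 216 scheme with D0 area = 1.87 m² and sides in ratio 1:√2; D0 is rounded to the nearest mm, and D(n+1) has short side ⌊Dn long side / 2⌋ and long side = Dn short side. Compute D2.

Let D0's short side be w mm. w · w√2 = 1.87 m² = 1,870,000 mm², so w ≈ 1149.9 mm and w√2 ≈ 1626.2 mm → D0 = 1150 × 1626 mm.
D1: ⌊1626/2⌋ × 1150 = 813 × 1150 mm
D2: ⌊1150/2⌋ × 813 = 575 × 813 mm

575 × 813 mm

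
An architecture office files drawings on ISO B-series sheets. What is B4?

250 × 353 mm

B0 = 1000 × 1414 mm (B0 has a 1000 mm short side, aspect 1:√2).
B1: ⌊1414/2⌋ × 1000 = 707 × 1000 mm
B2: ⌊1000/2⌋ × 707 = 500 × 707 mm
B3: ⌊707/2⌋ × 500 = 353 × 500 mm
B4: ⌊500/2⌋ × 353 = 250 × 353 mm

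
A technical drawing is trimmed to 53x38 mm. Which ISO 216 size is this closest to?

Aspect ratio 53/38 ≈ 1.395 (ISO target is √2 ≈ 1.414).
In the A-series (A0 area = 1 m²): A9 = 37 × 52 mm.
Off by 2 mm total — nearest standard size.

A9 (37 × 52 mm)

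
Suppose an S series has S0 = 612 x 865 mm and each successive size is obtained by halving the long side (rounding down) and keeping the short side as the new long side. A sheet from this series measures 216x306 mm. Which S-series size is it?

S0: 612 × 865 mm
S1: 432 × 612 mm
S2: 306 × 432 mm
S3: 216 × 306 mm
S4: 153 × 216 mm
→ matches S3.

S3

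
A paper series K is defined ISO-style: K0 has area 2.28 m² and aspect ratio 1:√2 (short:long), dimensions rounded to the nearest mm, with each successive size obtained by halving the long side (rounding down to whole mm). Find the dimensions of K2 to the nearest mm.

635 × 898 mm

Let K0's short side be w mm. w · w√2 = 2.28 m² = 2,280,000 mm², so w ≈ 1269.7 mm and w√2 ≈ 1795.7 mm → K0 = 1270 × 1796 mm.
K1: ⌊1796/2⌋ × 1270 = 898 × 1270 mm
K2: ⌊1270/2⌋ × 898 = 635 × 898 mm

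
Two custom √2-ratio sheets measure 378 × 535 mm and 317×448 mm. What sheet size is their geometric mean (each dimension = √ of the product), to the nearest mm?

Short side: √(378 · 317) = √119826 ≈ 346.2 → 346 mm
Long side: √(535 · 448) = √239680 ≈ 489.6 → 490 mm

346 × 490 mm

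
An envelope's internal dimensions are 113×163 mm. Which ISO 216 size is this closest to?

C6 (114 × 162 mm)

Aspect ratio 163/113 ≈ 1.442 (ISO target is √2 ≈ 1.414).
In the C-series (envelope sizes, between A and B): C6 = 114 × 162 mm.
Off by 2 mm total — nearest standard size.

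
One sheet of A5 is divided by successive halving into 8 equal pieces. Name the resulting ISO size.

A8

8 = 2^3, so 3 halving steps.
A5 → A6 → … → A8 after 3 steps.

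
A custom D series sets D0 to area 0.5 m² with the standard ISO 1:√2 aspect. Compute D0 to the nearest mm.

595 × 841 mm

Let the short side be w mm. Then w · w√2 = 0.5 m² = 500,000 mm².
w² = 500,000/√2, so w ≈ 594.6 mm; long side = w√2 ≈ 840.9 mm.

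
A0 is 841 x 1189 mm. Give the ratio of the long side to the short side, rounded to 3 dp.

1189 / 841 = 1.414
Matches √2 ≈ 1.414 — the ISO 216 defining ratio.

1.414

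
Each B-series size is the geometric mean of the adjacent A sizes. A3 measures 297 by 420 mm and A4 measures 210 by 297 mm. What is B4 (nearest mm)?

250 × 353 mm

Short side: √(297 · 210) = √62370 ≈ 249.7 → 250 mm
Long side: √(420 · 297) = √124740 ≈ 353.2 → 353 mm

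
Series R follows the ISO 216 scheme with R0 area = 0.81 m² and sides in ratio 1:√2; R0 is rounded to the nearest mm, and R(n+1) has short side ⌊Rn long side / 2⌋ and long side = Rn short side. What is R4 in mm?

189 × 267 mm

Let R0's short side be w mm. w · w√2 = 0.81 m² = 810,000 mm², so w ≈ 756.8 mm and w√2 ≈ 1070.3 mm → R0 = 757 × 1070 mm.
R1: ⌊1070/2⌋ × 757 = 535 × 757 mm
R2: ⌊757/2⌋ × 535 = 378 × 535 mm
R3: ⌊535/2⌋ × 378 = 267 × 378 mm
R4: ⌊378/2⌋ × 267 = 189 × 267 mm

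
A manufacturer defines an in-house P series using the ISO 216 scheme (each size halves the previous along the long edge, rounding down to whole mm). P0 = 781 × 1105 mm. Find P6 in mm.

97 × 138 mm

P1: ⌊1105/2⌋ × 781 = 552 × 781 mm
P2: ⌊781/2⌋ × 552 = 390 × 552 mm
P3: ⌊552/2⌋ × 390 = 276 × 390 mm
P4: ⌊390/2⌋ × 276 = 195 × 276 mm
P5: ⌊276/2⌋ × 195 = 138 × 195 mm
P6: ⌊195/2⌋ × 138 = 97 × 138 mm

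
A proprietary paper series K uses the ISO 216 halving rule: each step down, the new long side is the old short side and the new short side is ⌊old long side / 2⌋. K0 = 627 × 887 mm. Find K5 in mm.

K1 = 443 × 627 mm (from K0 by 1 halving).
K2: ⌊627/2⌋ × 443 = 313 × 443 mm
K3: ⌊443/2⌋ × 313 = 221 × 313 mm
K4: ⌊313/2⌋ × 221 = 156 × 221 mm
K5: ⌊221/2⌋ × 156 = 110 × 156 mm

110 × 156 mm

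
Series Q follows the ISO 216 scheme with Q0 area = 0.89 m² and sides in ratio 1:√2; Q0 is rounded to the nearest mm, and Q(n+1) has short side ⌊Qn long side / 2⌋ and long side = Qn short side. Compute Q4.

198 × 280 mm

Let Q0's short side be w mm. w · w√2 = 0.89 m² = 890,000 mm², so w ≈ 793.3 mm and w√2 ≈ 1121.9 mm → Q0 = 793 × 1122 mm.
Q1: ⌊1122/2⌋ × 793 = 561 × 793 mm
Q2: ⌊793/2⌋ × 561 = 396 × 561 mm
Q3: ⌊561/2⌋ × 396 = 280 × 396 mm
Q4: ⌊396/2⌋ × 280 = 198 × 280 mm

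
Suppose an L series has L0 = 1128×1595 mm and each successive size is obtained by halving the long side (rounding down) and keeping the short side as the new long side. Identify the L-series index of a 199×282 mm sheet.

L5

L0: 1128 × 1595 mm
L1: 797 × 1128 mm
L2: 564 × 797 mm
L3: 398 × 564 mm
L4: 282 × 398 mm
L5: 199 × 282 mm
L6: 141 × 199 mm
→ matches L5.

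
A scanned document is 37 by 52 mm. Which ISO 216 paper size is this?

A9 (37 × 52 mm)

Aspect ratio 52/37 ≈ 1.405 — close to the ISO √2 ≈ 1.414.
In the A-series (A0 area = 1 m²): A9 = 37 × 52 mm.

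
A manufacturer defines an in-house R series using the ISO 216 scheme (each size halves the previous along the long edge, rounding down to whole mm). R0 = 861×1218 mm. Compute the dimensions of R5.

152 × 215 mm

R1: ⌊1218/2⌋ × 861 = 609 × 861 mm
R2: ⌊861/2⌋ × 609 = 430 × 609 mm
R3: ⌊609/2⌋ × 430 = 304 × 430 mm
R4: ⌊430/2⌋ × 304 = 215 × 304 mm
R5: ⌊304/2⌋ × 215 = 152 × 215 mm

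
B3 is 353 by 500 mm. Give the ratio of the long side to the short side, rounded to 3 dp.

1.416

500 / 353 = 1.416
ISO 216 targets √2 ≈ 1.414; the +0.002 deviation is from mm rounding.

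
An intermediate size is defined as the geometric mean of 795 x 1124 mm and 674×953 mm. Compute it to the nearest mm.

732 × 1035 mm

Short side: √(795 · 674) = √535830 ≈ 732.0 → 732 mm
Long side: √(1124 · 953) = √1071172 ≈ 1035.0 → 1035 mm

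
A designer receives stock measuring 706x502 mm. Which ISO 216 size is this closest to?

Aspect ratio 706/502 ≈ 1.406 — close to the ISO √2 ≈ 1.414.
In the B-series (B0 = 1000 × 1414 mm): B2 = 500 × 707 mm.
Off by 3 mm total — nearest standard size.

B2 (500 × 707 mm)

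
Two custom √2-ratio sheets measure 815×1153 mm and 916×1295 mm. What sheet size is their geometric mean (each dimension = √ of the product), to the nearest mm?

864 × 1222 mm

Short side: √(815 · 916) = √746540 ≈ 864.0 → 864 mm
Long side: √(1153 · 1295) = √1493135 ≈ 1221.9 → 1222 mm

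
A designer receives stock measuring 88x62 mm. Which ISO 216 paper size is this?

Aspect ratio 88/62 ≈ 1.419 — close to the ISO √2 ≈ 1.414.
In the B-series (B0 = 1000 × 1414 mm): B8 = 62 × 88 mm.

B8 (62 × 88 mm)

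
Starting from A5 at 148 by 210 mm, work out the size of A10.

26 × 37 mm

A6: ⌊210/2⌋ × 148 = 105 × 148 mm
A7: ⌊148/2⌋ × 105 = 74 × 105 mm
A8: ⌊105/2⌋ × 74 = 52 × 74 mm
A9: ⌊74/2⌋ × 52 = 37 × 52 mm
A10: ⌊52/2⌋ × 37 = 26 × 37 mm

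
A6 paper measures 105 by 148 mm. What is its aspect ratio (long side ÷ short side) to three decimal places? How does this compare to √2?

148 / 105 = 1.410
ISO 216 targets √2 ≈ 1.414; the -0.005 deviation is from mm rounding.

1.410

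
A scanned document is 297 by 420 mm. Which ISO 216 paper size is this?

Aspect ratio 420/297 ≈ 1.414 — close to the ISO √2 ≈ 1.414.
In the A-series (A0 area = 1 m²): A3 = 297 × 420 mm.

A3 (297 × 420 mm)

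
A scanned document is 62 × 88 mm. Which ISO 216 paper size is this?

B8 (62 × 88 mm)

Aspect ratio 88/62 ≈ 1.419 — close to the ISO √2 ≈ 1.414.
In the B-series (B0 = 1000 × 1414 mm): B8 = 62 × 88 mm.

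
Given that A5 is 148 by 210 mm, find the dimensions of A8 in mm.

52 × 74 mm

A6: ⌊210/2⌋ × 148 = 105 × 148 mm
A7: ⌊148/2⌋ × 105 = 74 × 105 mm
A8: ⌊105/2⌋ × 74 = 52 × 74 mm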